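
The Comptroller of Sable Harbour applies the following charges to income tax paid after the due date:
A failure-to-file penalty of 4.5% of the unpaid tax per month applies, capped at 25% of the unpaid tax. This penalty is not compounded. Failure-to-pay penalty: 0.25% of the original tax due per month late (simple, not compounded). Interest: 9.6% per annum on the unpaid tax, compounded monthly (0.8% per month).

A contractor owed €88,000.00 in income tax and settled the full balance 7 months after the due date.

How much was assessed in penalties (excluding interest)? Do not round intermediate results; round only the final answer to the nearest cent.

Failure-to-file: 7 × 4.5% × €88,000.00 = €27,720.00, capped at 25% × €88,000.00 = €22,000.00
Failure-to-pay penalty: 7 × 0.25% × €88,000.00 = €1,540.00
Total penalty = €22,000.00 + €1,540.00 = €23,540.00

€23,540.00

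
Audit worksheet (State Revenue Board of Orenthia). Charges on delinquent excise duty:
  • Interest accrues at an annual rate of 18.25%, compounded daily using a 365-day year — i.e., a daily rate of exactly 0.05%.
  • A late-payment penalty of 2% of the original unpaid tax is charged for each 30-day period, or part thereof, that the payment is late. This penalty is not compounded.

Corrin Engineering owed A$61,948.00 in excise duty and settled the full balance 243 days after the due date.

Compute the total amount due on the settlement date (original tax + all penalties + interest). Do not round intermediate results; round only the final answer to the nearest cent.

Penalty periods: ⌈243/30⌉ = 9; penalty = 9 × 2% × A$61,948.00 = A$11,150.64
Interest: A$61,948.00 × ((1 + 0.0005)^243 − 1) = A$61,948.00 × 0.12915508… = A$8,000.8988…
Total = A$61,948.00 + A$11,150.6400 + A$8,000.8988… = A$81,099.54

A$81,099.54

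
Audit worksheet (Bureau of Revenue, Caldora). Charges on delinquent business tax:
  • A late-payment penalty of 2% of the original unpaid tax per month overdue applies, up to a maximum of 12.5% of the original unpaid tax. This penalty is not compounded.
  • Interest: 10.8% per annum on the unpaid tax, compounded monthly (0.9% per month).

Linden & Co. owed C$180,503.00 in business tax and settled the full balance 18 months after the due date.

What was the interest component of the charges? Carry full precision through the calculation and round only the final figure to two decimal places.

C$31,589.55

Interest: C$180,503.00 × ((1 + 0.009)^18 − 1) = C$180,503.00 × 0.1750085… = C$31,589.5514…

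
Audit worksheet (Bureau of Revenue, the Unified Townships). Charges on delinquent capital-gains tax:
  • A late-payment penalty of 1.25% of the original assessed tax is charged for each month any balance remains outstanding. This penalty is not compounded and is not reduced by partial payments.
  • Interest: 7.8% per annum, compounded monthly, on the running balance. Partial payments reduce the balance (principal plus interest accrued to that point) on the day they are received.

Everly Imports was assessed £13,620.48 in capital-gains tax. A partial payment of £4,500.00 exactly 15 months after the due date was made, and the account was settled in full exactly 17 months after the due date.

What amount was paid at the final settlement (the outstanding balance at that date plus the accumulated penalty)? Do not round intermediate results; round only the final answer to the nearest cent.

Monthly rate = 7.8% ÷ 12 = 0.65%
Balance at month 15: £13,620.4800 × (1 + 0.0065)^15 = £15,010.6363…
After £4,500.00 payment: £15,010.6363… − £4,500.00 = £10,510.6363…
Balance at month 17: £10,510.6363… × (1 + 0.0065)^2 = £10,647.7186…
Penalty: 17 × 1.25% × £13,620.48 = £2,894.35…
Final settlement = outstanding balance + penalty = £10,647.7186… + £2,894.35… = £13,542.07

£13,542.07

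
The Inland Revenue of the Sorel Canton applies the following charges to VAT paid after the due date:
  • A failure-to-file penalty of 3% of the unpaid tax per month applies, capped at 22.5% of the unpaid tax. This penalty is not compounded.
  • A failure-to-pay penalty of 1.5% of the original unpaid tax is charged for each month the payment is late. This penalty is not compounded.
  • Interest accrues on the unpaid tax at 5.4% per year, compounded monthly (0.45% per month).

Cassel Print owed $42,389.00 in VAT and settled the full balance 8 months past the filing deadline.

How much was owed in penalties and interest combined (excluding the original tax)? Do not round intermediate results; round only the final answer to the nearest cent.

$16,174.46

Failure-to-file: 8 × 3% × $42,389.00 = $10,173.36, capped at 22.5% × $42,389.00 = $9,537.53…
Failure-to-pay penalty: 8 × 1.5% × $42,389.00 = $5,086.68
Interest: $42,389.00 × ((1 + 0.0045)^8 − 1) = $42,389.00 × 0.0365721… = $1,550.2561…
Penalties + interest = $14,624.2050 + $1,550.2561… = $16,174.46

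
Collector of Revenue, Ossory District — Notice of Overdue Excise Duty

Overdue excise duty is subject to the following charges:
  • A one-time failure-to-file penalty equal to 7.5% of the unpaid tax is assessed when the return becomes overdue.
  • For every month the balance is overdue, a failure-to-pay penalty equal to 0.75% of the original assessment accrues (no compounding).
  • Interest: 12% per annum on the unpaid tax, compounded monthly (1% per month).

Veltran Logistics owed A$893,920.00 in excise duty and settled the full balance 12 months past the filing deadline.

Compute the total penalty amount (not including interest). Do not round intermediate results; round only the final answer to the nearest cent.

A$147,496.80

Failure-to-file penalty: 7.5% × A$893,920.00 = A$67,044.00
Failure-to-pay penalty = 0.75% × A$893,920.00 × 12 mo = A$80,452.80
Total penalty = A$67,044.00 + A$80,452.80 = A$147,496.80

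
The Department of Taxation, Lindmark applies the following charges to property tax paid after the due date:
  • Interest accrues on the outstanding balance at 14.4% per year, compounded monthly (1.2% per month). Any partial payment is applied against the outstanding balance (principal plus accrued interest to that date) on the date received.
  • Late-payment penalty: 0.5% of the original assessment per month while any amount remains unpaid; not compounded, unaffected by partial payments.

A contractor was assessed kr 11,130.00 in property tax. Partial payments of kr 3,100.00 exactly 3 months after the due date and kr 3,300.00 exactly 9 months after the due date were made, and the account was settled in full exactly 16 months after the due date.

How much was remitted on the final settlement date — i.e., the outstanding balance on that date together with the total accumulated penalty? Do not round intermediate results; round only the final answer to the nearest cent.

Balance at month 3: kr 11,130.0000 × (1 + 0.012)^3 = kr 11,535.5074…
After kr 3,100.00 payment: kr 11,535.5074… − kr 3,100.00 = kr 8,435.5074…
Balance at month 9: kr 8,435.5074… × (1 + 0.012)^6 = kr 9,061.3788…
After kr 3,300.00 payment: kr 9,061.3788… − kr 3,300.00 = kr 5,761.3788…
Balance at month 16: kr 5,761.3788… × (1 + 0.012)^7 = kr 6,263.1097…
Penalty: 16 × 0.5% × kr 11,130.00 = kr 890.40
Final settlement = outstanding balance + penalty = kr 6,263.1097… + kr 890.40 = kr 7,153.51

kr 7,153.51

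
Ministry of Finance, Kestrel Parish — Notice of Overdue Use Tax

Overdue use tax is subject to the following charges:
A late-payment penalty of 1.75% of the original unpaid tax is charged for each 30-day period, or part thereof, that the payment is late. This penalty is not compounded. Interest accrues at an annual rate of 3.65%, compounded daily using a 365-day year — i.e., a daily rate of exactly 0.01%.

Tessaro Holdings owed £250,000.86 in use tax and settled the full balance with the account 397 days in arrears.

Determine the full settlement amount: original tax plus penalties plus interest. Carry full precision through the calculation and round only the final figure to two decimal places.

Penalty periods: ⌈397/30⌉ = 14; penalty = 14 × 1.75% × £250,000.86 = £61,250.21…
Interest: £250,000.86 × ((1 + 0.0001)^397 − 1) = £250,000.86 × 0.04049651… = £10,124.1630…
Total = £250,000.86 + £61,250.2107 + £10,124.1630… = £321,375.23

£321,375.23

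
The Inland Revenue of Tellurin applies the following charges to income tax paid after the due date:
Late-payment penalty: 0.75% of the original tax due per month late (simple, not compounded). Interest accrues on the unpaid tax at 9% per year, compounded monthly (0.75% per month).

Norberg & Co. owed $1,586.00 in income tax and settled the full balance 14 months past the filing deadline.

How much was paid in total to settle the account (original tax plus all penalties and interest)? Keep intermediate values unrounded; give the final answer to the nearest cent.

$1,927.43

Late-payment penalty = 0.75% × $1,586.00 × 14 mo = $166.53
Interest: $1,586.00 × ((1 + 0.0075)^14 − 1) = $1,586.00 × 0.1102755… = $174.8970…
Total = $1,586.00 + $166.5300 + $174.8970… = $1,927.43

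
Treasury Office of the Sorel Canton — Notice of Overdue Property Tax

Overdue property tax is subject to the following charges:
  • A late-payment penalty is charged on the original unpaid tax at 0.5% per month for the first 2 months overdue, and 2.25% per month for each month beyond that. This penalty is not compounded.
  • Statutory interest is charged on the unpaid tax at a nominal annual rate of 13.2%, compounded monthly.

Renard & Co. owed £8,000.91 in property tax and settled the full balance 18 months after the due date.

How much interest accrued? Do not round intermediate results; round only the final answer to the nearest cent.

Interest (13.2%/yr ÷ 12 = 1.1%/month): £8,000.91 × ((1 + 0.011)^18 − 1) = £1,741.3605…

£1,741.36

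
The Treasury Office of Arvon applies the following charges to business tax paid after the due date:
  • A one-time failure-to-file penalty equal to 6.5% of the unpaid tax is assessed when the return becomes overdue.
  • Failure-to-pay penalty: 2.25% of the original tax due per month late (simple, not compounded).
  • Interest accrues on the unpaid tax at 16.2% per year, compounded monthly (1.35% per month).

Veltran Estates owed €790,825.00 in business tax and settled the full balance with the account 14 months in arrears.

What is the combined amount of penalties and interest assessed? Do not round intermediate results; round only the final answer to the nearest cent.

Failure-to-file penalty: 6.5% × €790,825.00 = €51,403.63…
Failure-to-pay penalty = 2.25% × €790,825.00 × 14 mo = €249,109.88…
Interest: €790,825.00 × ((1 + 0.0135)^14 − 1) = €790,825.00 × 0.2065145… = €163,316.8223…
Penalties + interest = €300,513.5000 + €163,316.8223… = €463,830.32

€463,830.32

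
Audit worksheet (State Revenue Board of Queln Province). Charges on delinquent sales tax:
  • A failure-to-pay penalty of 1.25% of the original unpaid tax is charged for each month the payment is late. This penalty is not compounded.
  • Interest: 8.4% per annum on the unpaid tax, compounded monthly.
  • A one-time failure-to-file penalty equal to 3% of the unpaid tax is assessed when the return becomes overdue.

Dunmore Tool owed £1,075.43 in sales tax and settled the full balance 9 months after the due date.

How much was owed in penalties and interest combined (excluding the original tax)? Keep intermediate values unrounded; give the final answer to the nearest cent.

£222.93

Failure-to-file penalty: 3% × £1,075.43 = £32.26…
Failure-to-pay penalty = 1.25% × £1,075.43 × 9 mo = £120.99…
Interest (8.4%/yr ÷ 12 = 0.7%/month): £1,075.43 × ((1 + 0.007)^9 − 1) = £69.6805…
Penalties + interest = £153.2488… + £69.6805… = £222.93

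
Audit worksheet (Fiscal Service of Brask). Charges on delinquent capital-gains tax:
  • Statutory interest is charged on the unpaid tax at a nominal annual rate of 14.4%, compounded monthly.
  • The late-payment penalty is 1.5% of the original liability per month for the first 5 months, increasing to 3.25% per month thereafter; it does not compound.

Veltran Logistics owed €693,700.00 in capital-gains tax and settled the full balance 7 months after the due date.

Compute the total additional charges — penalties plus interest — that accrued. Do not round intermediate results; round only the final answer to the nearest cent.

€157,529.01

Penalty, months 1–5: 5 × 1.5% × €693,700.00 = €52,027.50
Penalty, months 6–7: 2 × 3.25% × €693,700.00 = €45,090.50
Interest (14.4%/yr ÷ 12 = 1.2%/month): €693,700.00 × ((1 + 0.012)^7 − 1) = €60,411.0109…
Penalties + interest = €97,118.0000 + €60,411.0109… = €157,529.01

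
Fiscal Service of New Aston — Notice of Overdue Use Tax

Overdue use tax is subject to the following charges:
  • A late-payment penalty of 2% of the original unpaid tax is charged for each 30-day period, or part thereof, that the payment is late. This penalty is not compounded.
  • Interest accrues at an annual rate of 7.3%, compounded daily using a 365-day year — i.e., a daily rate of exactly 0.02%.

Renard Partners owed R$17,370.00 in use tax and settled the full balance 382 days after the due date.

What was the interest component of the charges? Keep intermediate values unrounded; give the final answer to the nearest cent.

Interest: R$17,370.00 × ((1 + 0.0002)^382 − 1) = R$17,370.00 × 0.07938600… = R$1,378.9348…

R$1,378.93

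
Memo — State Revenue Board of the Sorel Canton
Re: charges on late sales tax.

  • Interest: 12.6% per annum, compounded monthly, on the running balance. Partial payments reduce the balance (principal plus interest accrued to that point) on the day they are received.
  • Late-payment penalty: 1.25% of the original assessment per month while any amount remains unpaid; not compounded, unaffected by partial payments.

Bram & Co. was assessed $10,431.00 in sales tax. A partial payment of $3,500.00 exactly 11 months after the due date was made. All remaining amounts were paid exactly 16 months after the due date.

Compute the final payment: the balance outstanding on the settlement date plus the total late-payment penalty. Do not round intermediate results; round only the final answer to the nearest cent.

$10,726.96

Monthly rate = 12.6% ÷ 12 = 1.05%
Balance at month 11: $10,431.0000 × (1 + 0.0105)^11 = $11,701.0663…
After $3,500.00 payment: $11,701.0663… − $3,500.00 = $8,201.0663…
Balance at month 16: $8,201.0663… × (1 + 0.0105)^5 = $8,640.7594…
Penalty: 16 × 1.25% × $10,431.00 = $2,086.20
Final settlement = outstanding balance + penalty = $8,640.7594… + $2,086.20 = $10,726.96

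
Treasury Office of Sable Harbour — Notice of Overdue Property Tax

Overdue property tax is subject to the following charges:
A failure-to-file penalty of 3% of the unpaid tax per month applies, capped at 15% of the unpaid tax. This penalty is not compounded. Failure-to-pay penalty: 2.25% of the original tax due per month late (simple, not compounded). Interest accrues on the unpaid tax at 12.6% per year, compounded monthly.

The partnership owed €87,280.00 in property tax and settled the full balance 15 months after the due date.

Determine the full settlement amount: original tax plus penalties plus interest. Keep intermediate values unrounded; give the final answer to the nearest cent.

€144,633.43

Failure-to-file: 15 × 3% × €87,280.00 = €39,276.00, capped at 15% × €87,280.00 = €13,092.00
Failure-to-pay penalty: 15 × 2.25% × €87,280.00 = €29,457.00
Interest (12.6%/yr ÷ 12 = 1.05%/month): €87,280.00 × ((1 + 0.0105)^15 − 1) = €14,804.4293…
Total = €87,280.00 + €42,549.0000 + €14,804.4293… = €144,633.43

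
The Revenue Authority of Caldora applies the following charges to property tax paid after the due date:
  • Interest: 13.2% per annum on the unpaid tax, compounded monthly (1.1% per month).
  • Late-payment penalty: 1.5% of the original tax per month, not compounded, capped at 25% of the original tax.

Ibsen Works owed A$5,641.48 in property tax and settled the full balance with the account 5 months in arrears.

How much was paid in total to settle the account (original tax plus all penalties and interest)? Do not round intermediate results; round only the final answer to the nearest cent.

Penalty: 5 × 1.5% × A$5,641.48 = A$423.11… (below the 25% cap of A$1,410.37)
Interest: A$5,641.48 × ((1 + 0.011)^5 − 1) = A$5,641.48 × 0.0562234… = A$317.1831…
Total = A$5,641.48 + A$423.1110 + A$317.1831… = A$6,381.77

A$6,381.77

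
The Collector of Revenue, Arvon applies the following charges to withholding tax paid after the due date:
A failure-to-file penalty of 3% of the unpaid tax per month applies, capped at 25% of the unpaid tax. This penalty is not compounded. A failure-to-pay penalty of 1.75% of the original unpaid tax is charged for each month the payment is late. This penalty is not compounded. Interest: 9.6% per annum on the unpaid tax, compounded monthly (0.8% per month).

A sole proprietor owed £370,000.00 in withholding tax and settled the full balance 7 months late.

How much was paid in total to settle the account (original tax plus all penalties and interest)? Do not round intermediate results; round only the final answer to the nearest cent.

Failure-to-file: 7 × 3% × £370,000.00 = £77,700.00 (under the 25% cap)
Failure-to-pay penalty = 1.75% × £370,000.00 × 7 mo = £45,325.00
Interest: £370,000.00 × ((1 + 0.008)^7 − 1) = £370,000.00 × 0.0573621… = £21,223.9637…
Total = £370,000.00 + £123,025.0000 + £21,223.9637… = £514,248.96

£514,248.96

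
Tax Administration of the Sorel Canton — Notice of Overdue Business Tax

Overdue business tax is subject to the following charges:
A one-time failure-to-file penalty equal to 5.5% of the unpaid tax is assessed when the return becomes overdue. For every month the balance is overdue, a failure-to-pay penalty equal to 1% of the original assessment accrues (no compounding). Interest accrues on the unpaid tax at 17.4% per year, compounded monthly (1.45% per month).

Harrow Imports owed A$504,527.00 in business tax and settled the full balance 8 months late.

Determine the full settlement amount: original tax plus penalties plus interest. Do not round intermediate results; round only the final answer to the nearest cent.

Failure-to-file penalty: 5.5% × A$504,527.00 = A$27,748.99…
Failure-to-pay penalty = 1% × A$504,527.00 × 8 mo = A$40,362.16
Interest: A$504,527.00 × ((1 + 0.0145)^8 − 1) = A$504,527.00 × 0.1220609… = A$61,582.9962…
Total = A$504,527.00 + A$68,111.1450 + A$61,582.9962… = A$634,221.14

A$634,221.14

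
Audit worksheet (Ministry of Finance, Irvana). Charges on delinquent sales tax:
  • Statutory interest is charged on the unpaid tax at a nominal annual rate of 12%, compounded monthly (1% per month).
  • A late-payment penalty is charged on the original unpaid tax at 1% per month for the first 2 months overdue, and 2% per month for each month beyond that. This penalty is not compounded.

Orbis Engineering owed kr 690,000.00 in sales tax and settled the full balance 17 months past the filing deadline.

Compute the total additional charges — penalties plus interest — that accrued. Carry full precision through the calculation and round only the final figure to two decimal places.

Penalty, months 1–2: 2 × 1% × kr 690,000.00 = kr 13,800.00
Penalty, months 3–17: 15 × 2% × kr 690,000.00 = kr 207,000.00
Interest: kr 690,000.00 × ((1 + 0.01)^17 − 1) = kr 690,000.00 × 0.1843044… = kr 127,170.0576…
Penalties + interest = kr 220,800.0000 + kr 127,170.0576… = kr 347,970.06

kr 347,970.06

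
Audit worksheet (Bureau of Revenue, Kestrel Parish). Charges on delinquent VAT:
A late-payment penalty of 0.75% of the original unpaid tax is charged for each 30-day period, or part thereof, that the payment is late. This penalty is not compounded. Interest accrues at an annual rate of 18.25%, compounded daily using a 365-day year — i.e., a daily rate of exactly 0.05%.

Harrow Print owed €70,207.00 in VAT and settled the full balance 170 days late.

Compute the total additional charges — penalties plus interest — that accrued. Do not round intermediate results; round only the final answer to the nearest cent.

Penalty periods: ⌈170/30⌉ = 6; penalty = 6 × 0.75% × €70,207.00 = €3,159.32…
Interest: €70,207.00 × ((1 + 0.0005)^170 − 1) = €70,207.00 × 0.08869394… = €6,226.9354…
Penalties + interest = €3,159.3150 + €6,226.9354… = €9,386.25

€9,386.25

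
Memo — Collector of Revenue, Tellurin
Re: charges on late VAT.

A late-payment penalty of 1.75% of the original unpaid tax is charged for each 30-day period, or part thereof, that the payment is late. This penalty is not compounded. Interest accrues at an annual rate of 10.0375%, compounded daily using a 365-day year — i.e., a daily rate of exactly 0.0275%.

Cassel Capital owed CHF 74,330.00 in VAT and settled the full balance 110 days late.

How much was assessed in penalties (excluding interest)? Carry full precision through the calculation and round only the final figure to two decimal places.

Penalty periods: ⌈110/30⌉ = 4; penalty = 4 × 1.75% × CHF 74,330.00 = CHF 5,203.10

CHF 5,203.10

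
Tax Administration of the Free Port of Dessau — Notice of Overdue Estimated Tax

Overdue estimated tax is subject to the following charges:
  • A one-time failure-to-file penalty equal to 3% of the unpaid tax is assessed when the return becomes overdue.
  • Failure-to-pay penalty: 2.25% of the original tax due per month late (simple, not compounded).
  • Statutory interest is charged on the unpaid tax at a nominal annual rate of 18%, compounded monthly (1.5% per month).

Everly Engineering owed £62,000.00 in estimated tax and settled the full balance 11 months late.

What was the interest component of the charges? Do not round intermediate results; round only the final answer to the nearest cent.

Interest: £62,000.00 × ((1 + 0.015)^11 − 1) = £62,000.00 × 0.1779489… = £11,032.8341…

£11,032.83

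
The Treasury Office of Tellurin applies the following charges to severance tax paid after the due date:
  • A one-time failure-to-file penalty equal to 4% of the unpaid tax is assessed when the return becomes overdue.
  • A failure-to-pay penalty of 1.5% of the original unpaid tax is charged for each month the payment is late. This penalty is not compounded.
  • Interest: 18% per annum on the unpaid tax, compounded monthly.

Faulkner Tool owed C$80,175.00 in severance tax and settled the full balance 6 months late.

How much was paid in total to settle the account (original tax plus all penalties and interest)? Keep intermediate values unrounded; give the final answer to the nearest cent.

Failure-to-file penalty: 4% × C$80,175.00 = C$3,207.00
Failure-to-pay penalty = 1.5% × C$80,175.00 × 6 mo = C$7,215.75
Interest (18%/yr ÷ 12 = 1.5%/month): C$80,175.00 × ((1 + 0.015)^6 − 1) = C$7,491.8137…
Total = C$80,175.00 + C$10,422.7500 + C$7,491.8137… = C$98,089.56

C$98,089.56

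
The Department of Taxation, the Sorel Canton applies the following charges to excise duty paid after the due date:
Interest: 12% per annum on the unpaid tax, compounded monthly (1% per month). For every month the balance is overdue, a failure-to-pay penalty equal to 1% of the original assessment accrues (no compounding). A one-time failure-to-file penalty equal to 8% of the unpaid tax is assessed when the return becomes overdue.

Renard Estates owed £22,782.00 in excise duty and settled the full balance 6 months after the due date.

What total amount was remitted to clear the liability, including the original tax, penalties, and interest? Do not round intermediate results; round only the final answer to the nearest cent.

£27,373.03

Failure-to-file penalty: 8% × £22,782.00 = £1,822.56
Failure-to-pay penalty = 1% × £22,782.00 × 6 mo = £1,366.92
Interest: £22,782.00 × ((1 + 0.01)^6 − 1) = £22,782.00 × 0.0615202… = £1,401.5521…
Total = £22,782.00 + £3,189.4800 + £1,401.5521… = £27,373.03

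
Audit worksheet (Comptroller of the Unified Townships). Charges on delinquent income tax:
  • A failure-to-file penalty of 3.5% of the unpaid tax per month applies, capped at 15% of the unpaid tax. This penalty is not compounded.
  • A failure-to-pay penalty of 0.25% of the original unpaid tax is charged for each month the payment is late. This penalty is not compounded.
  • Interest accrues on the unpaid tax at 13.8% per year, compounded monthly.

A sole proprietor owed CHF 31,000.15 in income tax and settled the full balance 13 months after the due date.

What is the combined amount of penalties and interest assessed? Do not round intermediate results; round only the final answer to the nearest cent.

CHF 10,625.71

Failure-to-file: 13 × 3.5% × CHF 31,000.15 = CHF 14,105.07…, capped at 15% × CHF 31,000.15 = CHF 4,650.02…
Failure-to-pay penalty = 0.25% × CHF 31,000.15 × 13 mo = CHF 1,007.50…
Interest (13.8%/yr ÷ 12 = 1.15%/month): CHF 31,000.15 × ((1 + 0.0115)^13 − 1) = CHF 4,968.1844…
Penalties + interest = CHF 5,657.5274… + CHF 4,968.1844… = CHF 10,625.71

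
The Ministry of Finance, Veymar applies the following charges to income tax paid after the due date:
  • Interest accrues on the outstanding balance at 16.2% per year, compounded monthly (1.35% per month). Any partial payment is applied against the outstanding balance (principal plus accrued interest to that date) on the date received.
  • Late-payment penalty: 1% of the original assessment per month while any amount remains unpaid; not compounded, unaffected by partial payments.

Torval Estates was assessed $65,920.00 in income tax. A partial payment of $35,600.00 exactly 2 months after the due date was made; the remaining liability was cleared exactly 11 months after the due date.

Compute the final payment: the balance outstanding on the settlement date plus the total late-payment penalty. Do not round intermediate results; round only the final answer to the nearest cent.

Balance at month 2: $65,920.0000 × (1 + 0.0135)^2 = $67,711.8539…
After $35,600.00 payment: $67,711.8539… − $35,600.00 = $32,111.8539…
Balance at month 11: $32,111.8539… × (1 + 0.0135)^9 = $36,230.9029…
Penalty: 11 × 1% × $65,920.00 = $7,251.20
Final settlement = outstanding balance + penalty = $36,230.9029… + $7,251.20 = $43,482.10

$43,482.10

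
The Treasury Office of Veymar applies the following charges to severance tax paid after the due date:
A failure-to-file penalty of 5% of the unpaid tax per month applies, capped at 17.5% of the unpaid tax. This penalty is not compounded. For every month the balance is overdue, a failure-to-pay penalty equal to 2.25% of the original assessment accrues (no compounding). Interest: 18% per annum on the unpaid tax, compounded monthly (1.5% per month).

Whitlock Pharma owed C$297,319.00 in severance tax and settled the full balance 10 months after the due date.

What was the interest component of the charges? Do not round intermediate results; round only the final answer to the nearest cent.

Interest: C$297,319.00 × ((1 + 0.015)^10 − 1) = C$297,319.00 × 0.1605408… = C$47,731.8376…

C$47,731.84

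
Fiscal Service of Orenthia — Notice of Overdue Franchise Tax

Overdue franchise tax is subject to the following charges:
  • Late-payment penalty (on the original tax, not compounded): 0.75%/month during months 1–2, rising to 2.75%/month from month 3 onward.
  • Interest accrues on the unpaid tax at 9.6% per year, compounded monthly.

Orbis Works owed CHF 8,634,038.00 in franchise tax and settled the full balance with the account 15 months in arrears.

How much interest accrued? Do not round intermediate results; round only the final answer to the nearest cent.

Interest (9.6%/yr ÷ 12 = 0.8%/month): CHF 8,634,038.00 × ((1 + 0.008)^15 − 1) = CHF 1,096,165.8152…

CHF 1,096,165.82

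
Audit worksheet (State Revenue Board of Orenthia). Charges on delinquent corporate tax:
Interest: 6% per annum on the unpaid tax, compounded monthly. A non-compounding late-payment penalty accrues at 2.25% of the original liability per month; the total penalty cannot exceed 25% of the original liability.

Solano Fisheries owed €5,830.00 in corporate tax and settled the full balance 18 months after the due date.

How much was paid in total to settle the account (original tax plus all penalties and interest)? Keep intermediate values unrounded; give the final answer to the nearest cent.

€7,835.11

Penalty (uncapped): 18 × 2.25% × €5,830.00 = €2,361.15; cap = 25% × €5,830.00 = €1,457.50 → penalty = €1,457.50
Interest (6%/yr ÷ 12 = 0.5%/month): €5,830.00 × ((1 + 0.005)^18 − 1) = €547.6057…
Total = €5,830.00 + €1,457.5000 + €547.6057… = €7,835.11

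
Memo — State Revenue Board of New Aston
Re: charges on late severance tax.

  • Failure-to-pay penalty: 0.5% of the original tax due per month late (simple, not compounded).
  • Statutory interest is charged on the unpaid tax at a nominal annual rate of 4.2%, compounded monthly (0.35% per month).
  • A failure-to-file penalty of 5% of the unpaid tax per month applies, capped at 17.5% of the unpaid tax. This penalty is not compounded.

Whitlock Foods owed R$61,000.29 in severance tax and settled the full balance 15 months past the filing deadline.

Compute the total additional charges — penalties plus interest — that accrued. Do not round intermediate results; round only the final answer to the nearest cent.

R$18,532.25

Failure-to-file: 15 × 5% × R$61,000.29 = R$45,750.22…, capped at 17.5% × R$61,000.29 = R$10,675.05…
Failure-to-pay penalty: 15 × 0.5% × R$61,000.29 = R$4,575.02…
Interest: R$61,000.29 × ((1 + 0.0035)^15 − 1) = R$61,000.29 × 0.0538060… = R$3,282.1794…
Penalties + interest = R$15,250.0725 + R$3,282.1794… = R$18,532.25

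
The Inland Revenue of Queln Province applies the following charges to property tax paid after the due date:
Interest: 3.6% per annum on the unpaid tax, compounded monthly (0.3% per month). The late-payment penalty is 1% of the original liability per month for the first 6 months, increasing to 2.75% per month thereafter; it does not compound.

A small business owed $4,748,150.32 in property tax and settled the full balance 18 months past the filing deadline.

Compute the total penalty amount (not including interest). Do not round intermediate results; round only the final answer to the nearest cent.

$1,851,778.62

Penalty, months 1–6: 6 × 1% × $4,748,150.32 = $284,889.02…
Penalty, months 7–18: 12 × 2.75% × $4,748,150.32 = $1,566,889.61…
Total penalty = $284,889.02… + $1,566,889.61… = $1,851,778.62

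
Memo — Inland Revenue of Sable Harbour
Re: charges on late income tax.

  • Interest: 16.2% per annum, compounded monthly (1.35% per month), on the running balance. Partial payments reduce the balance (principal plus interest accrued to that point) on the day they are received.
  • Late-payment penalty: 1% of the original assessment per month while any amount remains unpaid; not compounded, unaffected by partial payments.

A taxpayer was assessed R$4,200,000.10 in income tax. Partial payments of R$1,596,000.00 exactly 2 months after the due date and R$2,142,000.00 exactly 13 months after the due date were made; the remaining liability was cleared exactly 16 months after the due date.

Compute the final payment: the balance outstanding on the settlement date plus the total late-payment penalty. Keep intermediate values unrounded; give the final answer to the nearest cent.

Balance at month 2: R$4,200,000.1000 × (1 + 0.0135)^2 = R$4,314,165.5527…
After R$1,596,000.00 payment: R$4,314,165.5527… − R$1,596,000.00 = R$2,718,165.5527…
Balance at month 13: R$2,718,165.5527… × (1 + 0.0135)^11 = R$3,150,193.1854…
After R$2,142,000.00 payment: R$3,150,193.1854… − R$2,142,000.00 = R$1,008,193.1854…
Balance at month 16: R$1,008,193.1854… × (1 + 0.0135)^3 = R$1,049,578.7195…
Penalty: 16 × 1% × R$4,200,000.10 = R$672,000.02…
Final settlement = outstanding balance + penalty = R$1,049,578.7195… + R$672,000.02… = R$1,721,578.74

R$1,721,578.74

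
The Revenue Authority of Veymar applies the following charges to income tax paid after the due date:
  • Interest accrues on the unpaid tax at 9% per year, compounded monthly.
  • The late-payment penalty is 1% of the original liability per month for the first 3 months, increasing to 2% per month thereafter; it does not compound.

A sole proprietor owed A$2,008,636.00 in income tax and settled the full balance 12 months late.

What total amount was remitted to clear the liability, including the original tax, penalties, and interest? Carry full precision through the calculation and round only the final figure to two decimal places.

A$2,618,873.47

Penalty, months 1–3: 3 × 1% × A$2,008,636.00 = A$60,259.08
Penalty, months 4–12: 9 × 2% × A$2,008,636.00 = A$361,554.48
Interest (9%/yr ÷ 12 = 0.75%/month): A$2,008,636.00 × ((1 + 0.0075)^12 − 1) = A$188,423.9117…
Total = A$2,008,636.00 + A$421,813.5600 + A$188,423.9117… = A$2,618,873.47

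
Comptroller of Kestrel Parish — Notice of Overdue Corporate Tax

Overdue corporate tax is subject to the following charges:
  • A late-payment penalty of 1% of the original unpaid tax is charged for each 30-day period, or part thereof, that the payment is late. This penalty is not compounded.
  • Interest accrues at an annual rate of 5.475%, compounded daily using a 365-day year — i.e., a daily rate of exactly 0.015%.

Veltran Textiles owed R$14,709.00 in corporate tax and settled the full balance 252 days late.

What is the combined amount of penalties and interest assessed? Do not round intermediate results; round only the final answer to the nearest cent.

R$1,890.41

Penalty periods: ⌈252/30⌉ = 9; penalty = 9 × 1% × R$14,709.00 = R$1,323.81
Interest: R$14,709.00 × ((1 + 0.00015)^252 − 1) = R$14,709.00 × 0.03852056… = R$566.5990…
Penalties + interest = R$1,323.8100 + R$566.5990… = R$1,890.41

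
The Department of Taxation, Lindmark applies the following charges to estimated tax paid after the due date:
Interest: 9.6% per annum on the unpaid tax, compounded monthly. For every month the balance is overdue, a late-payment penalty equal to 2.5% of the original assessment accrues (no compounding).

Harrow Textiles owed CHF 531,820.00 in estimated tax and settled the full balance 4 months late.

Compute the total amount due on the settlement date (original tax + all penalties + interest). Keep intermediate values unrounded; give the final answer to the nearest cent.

CHF 602,225.55

Late-payment penalty = 2.5% × CHF 531,820.00 × 4 mo = CHF 53,182.00
Interest (9.6%/yr ÷ 12 = 0.8%/month): CHF 531,820.00 × ((1 + 0.008)^4 − 1) = CHF 17,223.5502…
Total = CHF 531,820.00 + CHF 53,182.0000 + CHF 17,223.5502… = CHF 602,225.55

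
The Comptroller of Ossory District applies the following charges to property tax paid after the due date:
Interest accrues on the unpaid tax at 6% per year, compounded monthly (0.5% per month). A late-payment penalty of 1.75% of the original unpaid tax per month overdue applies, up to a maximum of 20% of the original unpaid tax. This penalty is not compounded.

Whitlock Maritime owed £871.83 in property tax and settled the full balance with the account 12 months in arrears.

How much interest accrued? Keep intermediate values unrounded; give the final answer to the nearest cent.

Interest: £871.83 × ((1 + 0.005)^12 − 1) = £871.83 × 0.0616778… = £53.7726…

£53.77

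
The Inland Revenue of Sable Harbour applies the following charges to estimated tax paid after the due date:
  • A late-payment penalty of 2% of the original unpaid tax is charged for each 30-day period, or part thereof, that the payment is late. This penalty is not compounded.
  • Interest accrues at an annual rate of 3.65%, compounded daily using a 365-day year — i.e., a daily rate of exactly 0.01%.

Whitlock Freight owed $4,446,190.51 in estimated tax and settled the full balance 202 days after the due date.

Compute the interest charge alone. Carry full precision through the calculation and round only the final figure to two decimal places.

Interest: $4,446,190.51 × ((1 + 0.0001)^202 − 1) = $4,446,190.51 × 0.02040437… = $90,721.7170…

$90,721.72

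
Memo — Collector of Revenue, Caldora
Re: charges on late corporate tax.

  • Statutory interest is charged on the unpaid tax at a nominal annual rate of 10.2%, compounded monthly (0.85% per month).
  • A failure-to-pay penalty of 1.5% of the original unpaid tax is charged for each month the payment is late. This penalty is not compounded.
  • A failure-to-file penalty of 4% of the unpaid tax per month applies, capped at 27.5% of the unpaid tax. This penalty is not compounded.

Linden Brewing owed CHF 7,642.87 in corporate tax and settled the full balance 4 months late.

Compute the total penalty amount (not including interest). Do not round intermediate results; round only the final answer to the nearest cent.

Failure-to-file: 4 × 4% × CHF 7,642.87 = CHF 1,222.86… (under the 27.5% cap)
Failure-to-pay penalty = 1.5% × CHF 7,642.87 × 4 mo = CHF 458.57…
Total penalty = CHF 1,222.86… + CHF 458.57… = CHF 1,681.43

CHF 1,681.43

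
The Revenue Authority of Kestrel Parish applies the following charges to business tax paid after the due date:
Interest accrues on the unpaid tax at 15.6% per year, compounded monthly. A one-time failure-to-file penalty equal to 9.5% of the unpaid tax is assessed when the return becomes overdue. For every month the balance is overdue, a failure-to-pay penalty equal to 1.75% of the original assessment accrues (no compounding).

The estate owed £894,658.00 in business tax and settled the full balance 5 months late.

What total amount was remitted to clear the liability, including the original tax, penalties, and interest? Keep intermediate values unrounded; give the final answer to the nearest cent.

£1,117,617.61

Failure-to-file penalty: 9.5% × £894,658.00 = £84,992.51
Failure-to-pay penalty: 5 × 1.75% × £894,658.00 = £78,282.58…
Interest (15.6%/yr ÷ 12 = 1.3%/month): £894,658.00 × ((1 + 0.013)^5 − 1) = £59,684.5258…
Total = £894,658.00 + £163,275.0850 + £59,684.5258… = £1,117,617.61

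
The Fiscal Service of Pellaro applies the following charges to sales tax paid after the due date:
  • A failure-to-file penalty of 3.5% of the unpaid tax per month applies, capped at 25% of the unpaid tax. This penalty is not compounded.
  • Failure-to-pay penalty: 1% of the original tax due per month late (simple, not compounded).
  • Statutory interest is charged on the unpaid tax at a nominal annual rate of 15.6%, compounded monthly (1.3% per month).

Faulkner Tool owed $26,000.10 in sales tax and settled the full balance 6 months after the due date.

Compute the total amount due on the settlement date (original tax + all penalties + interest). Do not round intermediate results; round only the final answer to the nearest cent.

$35,115.20

Failure-to-file: 6 × 3.5% × $26,000.10 = $5,460.02… (under the 25% cap)
Failure-to-pay penalty = 1% × $26,000.10 × 6 mo = $1,560.01…
Interest: $26,000.10 × ((1 + 0.013)^6 − 1) = $26,000.10 × 0.0805794… = $2,095.0717…
Total = $26,000.10 + $7,020.0270 + $2,095.0717… = $35,115.20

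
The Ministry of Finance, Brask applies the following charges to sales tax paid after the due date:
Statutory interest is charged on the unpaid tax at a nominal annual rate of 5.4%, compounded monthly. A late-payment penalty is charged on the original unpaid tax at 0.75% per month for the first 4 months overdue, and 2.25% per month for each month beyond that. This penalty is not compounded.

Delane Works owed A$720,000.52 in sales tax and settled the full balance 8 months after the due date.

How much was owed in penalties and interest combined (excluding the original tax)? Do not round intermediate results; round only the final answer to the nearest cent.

A$112,732.02

Penalty, months 1–4: 4 × 0.75% × A$720,000.52 = A$21,600.02…
Penalty, months 5–8: 4 × 2.25% × A$720,000.52 = A$64,800.05…
Interest (5.4%/yr ÷ 12 = 0.45%/month): A$720,000.52 × ((1 + 0.0045)^8 − 1) = A$26,331.9539…
Penalties + interest = A$86,400.0624 + A$26,331.9539… = A$112,732.02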